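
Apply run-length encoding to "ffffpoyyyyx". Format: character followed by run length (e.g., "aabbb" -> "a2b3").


Input: 'ffffpoyyyyx'
Operation: identify consecutive runs
Runs: 'ffff' -> f4, 'p' -> p1, 'o' -> o1, 'yyyy' -> y4, 'x' -> x1
Encoded: f4p1o1y4x1


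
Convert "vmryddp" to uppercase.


Input string: 'vmryddp'
Operation: convert each letter to uppercase
Mapping: 'v'->'V', 'm'->'M', 'r'->'R', 'y'->'Y', 'd'->'D', 'd'->'D', 'p'->'P'
Result: VMRYDDP


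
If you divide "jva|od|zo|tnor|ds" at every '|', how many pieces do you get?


Input string: 'jva|od|zo|tnor|ds'
Delimiter: '|'
Split result: 'jva', 'od', 'zo', 'tnor', 'ds'
Number of parts: 5


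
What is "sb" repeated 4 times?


Input string: 'sb'
Operation: repeat 4 times
Concatenation: 'sb' + 'sb' + 'sb' + 'sb'
Result: sbsbsbsb


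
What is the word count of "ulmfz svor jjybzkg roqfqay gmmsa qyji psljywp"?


Input string: 'ulmfz svor jjybzkg roqfqay gmmsa qyji psljywp'
Operation: split by spaces
Words found: 'ulmfz', 'svor', 'jjybzkg', 'roqfqay', 'gmmsa', 'qyji', 'psljywp'
Word count: 7


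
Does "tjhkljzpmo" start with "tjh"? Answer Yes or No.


Input string: 'tjhkljzpmo'
Prefix to check: 'tjh'
First 3 characters of input: 'tjh'
Match: True
Result: Yes


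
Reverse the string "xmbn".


Input string: 'xmbn'
Operation: reverse character order
Original order: 'x' -> 'm' -> 'b' -> 'n'
Reversed order: 'n' -> 'b' -> 'm' -> 'x'
Result: nbmx


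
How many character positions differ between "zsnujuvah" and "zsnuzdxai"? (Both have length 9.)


String 1: 'zsnujuvah'
String 2: 'zsnuzdxai'
Compare each position: pos 0: 'z'=='z', pos 1: 's'=='s', pos 2: 'n'=='n', pos 3: 'u'=='u', pos 4: 'j'!='z', pos 5: 'u'!='d', pos 6: 'v'!='x', pos 7: 'a'=='a', pos 8: 'h'!='i'
Differing positions: 4
Hamming distance: 4


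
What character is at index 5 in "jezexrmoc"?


Input string: 'jezexrmoc'
Operation: get character at index 5
Index mapping: s[0]='j', s[1]='e', s[2]='z', s[3]='e', s[4]='x', s[5]='r'
Result: 'r'


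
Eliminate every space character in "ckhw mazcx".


Input string: 'ckhw mazcx'
Operation: remove all spaces
Words: 'ckhw', 'mazcx'
Join without spaces: ckhwmazcx


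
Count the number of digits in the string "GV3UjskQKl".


Input string: 'GV3UjskQKl'
Operation: count digit characters (0-9)
Scan: 'G', 'V', '3'(digit), 'U', 'j', 's', 'k', 'Q', 'K', 'l'
Digits found: 1
Result: 1


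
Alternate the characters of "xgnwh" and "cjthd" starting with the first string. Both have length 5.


String 1: 'xgnwh'
String 2: 'cjthd'
Operation: alternate characters
Pairs: 'x'+'c', 'g'+'j', 'n'+'t', 'w'+'h', 'h'+'d'
Result: xcgjntwhhd


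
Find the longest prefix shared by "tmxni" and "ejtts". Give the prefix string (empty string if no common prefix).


String 1: 'tmxni'
String 2: 'ejtts'
Compare position by position:
pos 0: 't' vs 'e' differ -> stop
Longest common prefix: "" (length 0)


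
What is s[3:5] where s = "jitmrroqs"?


Input string: 'jitmrroqs'
Operation: slice [3:5]
Extract characters: s[3]='m', s[4]='r'
Result: mr


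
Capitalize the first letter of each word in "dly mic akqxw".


Input string: 'dly mic akqxw'
Operation: capitalize first letter of each word
Word transformations: 'dly'->'Dly', 'mic'->'Mic', 'akqxw'->'Akqxw'
Result: Dly Mic Akqxw


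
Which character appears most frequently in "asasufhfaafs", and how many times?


Input: 'asasufhfaafs'
Operation: tally each character
Counts: 'a':4, 'f':3, 'h':1, 's':3, 'u':1
Maximum: 'a' appears 4 times


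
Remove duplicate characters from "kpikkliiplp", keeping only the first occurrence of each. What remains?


Input: 'kpikkliiplp'
Operation: keep first occurrence of each character
Scan: s[0]='k' new -> keep; s[1]='p' new -> keep; s[2]='i' new -> keep; s[3]='k' seen -> skip; s[4]='k' seen -> skip; s[5]='l' new -> keep; s[6]='i' seen -> skip; s[7]='i' seen -> skip; s[8]='p' seen -> skip; s[9]='l' seen -> skip; s[10]='p' seen -> skip
Result: kpil


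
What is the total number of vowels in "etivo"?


Input string: 'etivo'
Operation: count vowels (a, e, i, o, u)
Scan: s[0]='e' (vowel), s[1]='t', s[2]='i' (vowel), s[3]='v', s[4]='o' (vowel)
Vowels found: 3
Result: 3


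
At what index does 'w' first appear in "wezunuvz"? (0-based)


Input string: 'wezunuvz'
Target: 'w'
Scanning left to right: s[0]='w'
First match at index: 0


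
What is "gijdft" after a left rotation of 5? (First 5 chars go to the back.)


Input: 'gijdft', shift = 5
Operation: split at index 5 and swap parts
Front part s[0:5] = 'gijdf'
Back part s[5:] = 't'
Rotated = back + front = 't' + 'gijdf'
Result: tgijdf


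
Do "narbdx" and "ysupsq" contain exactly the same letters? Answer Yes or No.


String 1: 'narbdx' -> sorted: 'abdnrx'
String 2: 'ysupsq' -> sorted: 'pqssuy'
Compare sorted forms: 'abdnrx' != 'pqssuy'
Anagram: No


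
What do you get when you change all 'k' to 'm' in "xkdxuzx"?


Input string: 'xkdxuzx'
Operation: replace 'k' with 'm'
Positions of 'k': 1
After replacement: xmdxuzx


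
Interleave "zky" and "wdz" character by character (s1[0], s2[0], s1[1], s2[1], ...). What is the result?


String 1: 'zky'
String 2: 'wdz'
Operation: alternate characters
Pairs: 'z'+'w', 'k'+'d', 'y'+'z'
Result: zwkdyz


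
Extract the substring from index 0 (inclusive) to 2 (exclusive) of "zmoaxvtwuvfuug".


Input string: 'zmoaxvtwuvfuug'
Operation: slice [0:2]
Extract characters: s[0]='z', s[1]='m'
Result: zm


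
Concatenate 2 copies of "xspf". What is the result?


Input string: 'xspf'
Operation: repeat 2 times
Concatenation: 'xspf' + 'xspf'
Result: xspfxspf


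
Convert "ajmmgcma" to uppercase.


Input string: 'ajmmgcma'
Operation: convert each letter to uppercase
Mapping: 'a'->'A', 'j'->'J', 'm'->'M', 'm'->'M', 'g'->'G', 'c'->'C', 'm'->'M', 'a'->'A'
Result: AJMMGCMA


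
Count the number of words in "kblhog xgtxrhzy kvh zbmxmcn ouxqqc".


Input string: 'kblhog xgtxrhzy kvh zbmxmcn ouxqqc'
Operation: split by spaces
Words found: 'kblhog', 'xgtxrhzy', 'kvh', 'zbmxmcn', 'ouxqqc'
Word count: 5


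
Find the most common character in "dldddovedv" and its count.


Input: 'dldddovedv'
Operation: tally each character
Counts: 'd':5, 'e':1, 'l':1, 'o':1, 'v':2
Maximum: 'd' appears 5 times


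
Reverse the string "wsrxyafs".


Input string: 'wsrxyafs'
Operation: reverse character order
Original order: 'w' -> 's' -> 'r' -> 'x' -> 'y' -> 'a' -> 'f' -> 's'
Reversed order: 's' -> 'f' -> 'a' -> 'y' -> 'x' -> 'r' -> 's' -> 'w'
Result: sfayxrsw


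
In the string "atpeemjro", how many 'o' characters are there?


Input string: 'atpeemjro'
Target character: 'o'
Scan each position: s[8]='o'
Matches found at indices: 8
Total: 1


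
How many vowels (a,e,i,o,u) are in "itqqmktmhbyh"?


Input string: 'itqqmktmhbyh'
Operation: count vowels (a, e, i, o, u)
Scan: s[0]='i' (vowel), s[1]='t', s[2]='q', s[3]='q', s[4]='m', s[5]='k', s[6]='t', s[7]='m', s[8]='h', s[9]='b', s[10]='y', s[11]='h'
Vowels found: 1
Result: 1


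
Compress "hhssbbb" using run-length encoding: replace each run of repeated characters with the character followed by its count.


Input: 'hhssbbb'
Operation: identify consecutive runs
Runs: 'hh' -> h2, 'ss' -> s2, 'bbb' -> b3
Encoded: h2s2b3


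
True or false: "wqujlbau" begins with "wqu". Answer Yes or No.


Input string: 'wqujlbau'
Prefix to check: 'wqu'
First 3 characters of input: 'wqu'
Match: True
Result: Yes


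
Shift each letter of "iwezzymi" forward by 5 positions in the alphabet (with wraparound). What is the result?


Input: 'iwezzymi', shift = 5
Operation: for each letter, (position + 5) mod 26
Mapping: 'i'(8+5=13)->'n', 'w'(22+5=27, 27 mod 26=1)->'b', 'e'(4+5=9)->'j', 'z'(25+5=30, 30 mod 26=4)->'e', 'z'(25+5=30, 30 mod 26=4)->'e', 'y'(24+5=29, 29 mod 26=3)->'d', 'm'(12+5=17)->'r', 'i'(8+5=13)->'n'
Result: nbjeedrn


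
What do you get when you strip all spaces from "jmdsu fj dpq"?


Input string: 'jmdsu fj dpq'
Operation: remove all spaces
Words: 'jmdsu', 'fj', 'dpq'
Join without spaces: jmdsufjdpq


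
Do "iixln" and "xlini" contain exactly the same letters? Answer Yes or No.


String 1: 'iixln' -> sorted: 'iilnx'
String 2: 'xlini' -> sorted: 'iilnx'
Compare sorted forms: 'iilnx' == 'iilnx'
Anagram: Yes


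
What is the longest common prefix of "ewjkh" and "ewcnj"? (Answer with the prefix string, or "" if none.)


String 1: 'ewjkh'
String 2: 'ewcnj'
Compare position by position:
pos 0: 'e' vs 'e' match
pos 1: 'w' vs 'w' match
pos 2: 'j' vs 'c' differ -> stop
Longest common prefix: "ew" (length 2)


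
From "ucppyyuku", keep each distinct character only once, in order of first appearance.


Input: 'ucppyyuku'
Operation: keep first occurrence of each character
Scan: s[0]='u' new -> keep; s[1]='c' new -> keep; s[2]='p' new -> keep; s[3]='p' seen -> skip; s[4]='y' new -> keep; s[5]='y' seen -> skip; s[6]='u' seen -> skip; s[7]='k' new -> keep; s[8]='u' seen -> skip
Result: ucpyk


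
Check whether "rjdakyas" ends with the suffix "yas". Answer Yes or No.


Input string: 'rjdakyas'
Suffix to check: 'yas'
Last 3 characters of input: 'yas'
Match: True
Result: Yes


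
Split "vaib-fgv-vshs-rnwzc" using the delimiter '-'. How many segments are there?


Input string: 'vaib-fgv-vshs-rnwzc'
Delimiter: '-'
Split result: 'vaib', 'fgv', 'vshs', 'rnwzc'
Number of parts: 4


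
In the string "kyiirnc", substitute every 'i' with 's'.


Input string: 'kyiirnc'
Operation: replace 'i' with 's'
Positions of 'i': 2, 3
After replacement: kyssrnc


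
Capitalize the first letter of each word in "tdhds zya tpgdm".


Input string: 'tdhds zya tpgdm'
Operation: capitalize first letter of each word
Word transformations: 'tdhds'->'Tdhds', 'zya'->'Zya', 'tpgdm'->'Tpgdm'
Result: Tdhds Zya Tpgdm


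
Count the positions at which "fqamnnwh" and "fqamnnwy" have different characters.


String 1: 'fqamnnwh'
String 2: 'fqamnnwy'
Compare each position: pos 0: 'f'=='f', pos 1: 'q'=='q', pos 2: 'a'=='a', pos 3: 'm'=='m', pos 4: 'n'=='n', pos 5: 'n'=='n', pos 6: 'w'=='w', pos 7: 'h'!='y'
Differing positions: 1
Hamming distance: 1


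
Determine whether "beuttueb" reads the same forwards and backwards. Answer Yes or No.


Input string: 'beuttueb'
Reversed: 'beuttueb'
Compare pairs: s[0]='b' vs s[7]='b' (match), s[1]='e' vs s[6]='e' (match), s[2]='u' vs s[5]='u' (match), s[3]='t' vs s[4]='t' (match)
Palindrome: Yes


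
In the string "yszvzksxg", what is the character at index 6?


Input string: 'yszvzksxg'
Operation: get character at index 6
Index mapping: s[0]='y', s[1]='s', s[2]='z', s[3]='v', s[4]='z', s[5]='k', s[6]='s'
Result: 's'


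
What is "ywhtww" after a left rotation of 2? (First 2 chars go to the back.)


Input: 'ywhtww', shift = 2
Operation: split at index 2 and swap parts
Front part s[0:2] = 'yw'
Back part s[2:] = 'htww'
Rotated = back + front = 'htww' + 'yw'
Result: htwwyw


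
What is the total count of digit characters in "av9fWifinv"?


Input string: 'av9fWifinv'
Operation: count digit characters (0-9)
Scan: 'a', 'v', '9'(digit), 'f', 'W', 'i', 'f', 'i', 'n', 'v'
Digits found: 1
Result: 1


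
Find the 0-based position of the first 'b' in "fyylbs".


Input string: 'fyylbs'
Target: 'b'
Scanning left to right: s[0]='f', s[1]='y', s[2]='y', s[3]='l', s[4]='b'
First match at index: 4


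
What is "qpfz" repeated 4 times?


Input string: 'qpfz'
Operation: repeat 4 times
Concatenation: 'qpfz' + 'qpfz' + 'qpfz' + 'qpfz'
Result: qpfzqpfzqpfzqpfz


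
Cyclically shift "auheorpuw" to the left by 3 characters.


Input: 'auheorpuw', shift = 3
Operation: split at index 3 and swap parts
Front part s[0:3] = 'auh'
Back part s[3:] = 'eorpuw'
Rotated = back + front = 'eorpuw' + 'auh'
Result: eorpuwauh


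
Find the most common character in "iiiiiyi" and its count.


Input: 'iiiiiyi'
Operation: tally each character
Counts: 'i':6, 'y':1
Maximum: 'i' appears 6 times


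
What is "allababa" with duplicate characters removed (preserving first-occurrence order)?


Input: 'allababa'
Operation: keep first occurrence of each character
Scan: s[0]='a' new -> keep; s[1]='l' new -> keep; s[2]='l' seen -> skip; s[3]='a' seen -> skip; s[4]='b' new -> keep; s[5]='a' seen -> skip; s[6]='b' seen -> skip; s[7]='a' seen -> skip
Result: alb


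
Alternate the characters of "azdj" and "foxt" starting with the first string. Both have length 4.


String 1: 'azdj'
String 2: 'foxt'
Operation: alternate characters
Pairs: 'a'+'f', 'z'+'o', 'd'+'x', 'j'+'t'
Result: afzodxjt


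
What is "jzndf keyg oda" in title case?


Input string: 'jzndf keyg oda'
Operation: capitalize first letter of each word
Word transformations: 'jzndf'->'Jzndf', 'keyg'->'Keyg', 'oda'->'Oda'
Result: Jzndf Keyg Oda


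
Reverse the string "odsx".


Input string: 'odsx'
Operation: reverse character order
Original order: 'o' -> 'd' -> 's' -> 'x'
Reversed order: 'x' -> 's' -> 'd' -> 'o'
Result: xsdo


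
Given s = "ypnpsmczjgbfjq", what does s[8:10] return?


Input string: 'ypnpsmczjgbfjq'
Operation: slice [8:10]
Extract characters: s[8]='j', s[9]='g'
Result: jg


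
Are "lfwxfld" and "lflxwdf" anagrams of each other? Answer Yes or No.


String 1: 'lfwxfld' -> sorted: 'dffllwx'
String 2: 'lflxwdf' -> sorted: 'dffllwx'
Compare sorted forms: 'dffllwx' == 'dffllwx'
Anagram: Yes


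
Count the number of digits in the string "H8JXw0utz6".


Input string: 'H8JXw0utz6'
Operation: count digit characters (0-9)
Scan: 'H', '8'(digit), 'J', 'X', 'w', '0'(digit), 'u', 't', 'z', '6'(digit)
Digits found: 3
Result: 3


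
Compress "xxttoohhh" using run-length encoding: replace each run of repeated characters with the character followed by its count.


Input: 'xxttoohhh'
Operation: identify consecutive runs
Runs: 'xx' -> x2, 'tt' -> t2, 'oo' -> o2, 'hhh' -> h3
Encoded: x2t2o2h3


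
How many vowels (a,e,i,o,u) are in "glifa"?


Input string: 'glifa'
Operation: count vowels (a, e, i, o, u)
Scan: s[0]='g', s[1]='l', s[2]='i' (vowel), s[3]='f', s[4]='a' (vowel)
Vowels found: 2
Result: 2


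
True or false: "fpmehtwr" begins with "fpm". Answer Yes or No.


Input string: 'fpmehtwr'
Prefix to check: 'fpm'
First 3 characters of input: 'fpm'
Match: True
Result: Yes


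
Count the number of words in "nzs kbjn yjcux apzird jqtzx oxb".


Input string: 'nzs kbjn yjcux apzird jqtzx oxb'
Operation: split by spaces
Words found: 'nzs', 'kbjn', 'yjcux', 'apzird', 'jqtzx', 'oxb'
Word count: 6


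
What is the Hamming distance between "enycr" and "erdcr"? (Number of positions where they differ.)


String 1: 'enycr'
String 2: 'erdcr'
Compare each position: pos 0: 'e'=='e', pos 1: 'n'!='r', pos 2: 'y'!='d', pos 3: 'c'=='c', pos 4: 'r'=='r'
Differing positions: 2
Hamming distance: 2


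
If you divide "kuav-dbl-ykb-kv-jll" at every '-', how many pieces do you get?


Input string: 'kuav-dbl-ykb-kv-jll'
Delimiter: '-'
Split result: 'kuav', 'dbl', 'ykb', 'kv', 'jll'
Number of parts: 5


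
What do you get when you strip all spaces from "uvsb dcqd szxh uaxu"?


Input string: 'uvsb dcqd szxh uaxu'
Operation: remove all spaces
Words: 'uvsb', 'dcqd', 'szxh', 'uaxu'
Join without spaces: uvsbdcqdszxhuaxu


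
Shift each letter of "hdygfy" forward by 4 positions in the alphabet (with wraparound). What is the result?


Input: 'hdygfy', shift = 4
Operation: for each letter, (position + 4) mod 26
Mapping: 'h'(7+4=11)->'l', 'd'(3+4=7)->'h', 'y'(24+4=28, 28 mod 26=2)->'c', 'g'(6+4=10)->'k', 'f'(5+4=9)->'j', 'y'(24+4=28, 28 mod 26=2)->'c'
Result: lhckjc


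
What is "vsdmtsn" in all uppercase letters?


Input string: 'vsdmtsn'
Operation: convert each letter to uppercase
Mapping: 'v'->'V', 's'->'S', 'd'->'D', 'm'->'M', 't'->'T', 's'->'S', 'n'->'N'
Result: VSDMTSN


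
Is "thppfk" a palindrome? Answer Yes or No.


Input string: 'thppfk'
Reversed: 'kfppht'
Compare pairs: s[0]='t' vs s[5]='k' (mismatch), s[1]='h' vs s[4]='f' (mismatch), s[2]='p' vs s[3]='p' (match)
Palindrome: No


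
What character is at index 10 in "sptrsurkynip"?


Input string: 'sptrsurkynip'
Operation: get character at index 10
Index mapping: s[0]='s', s[1]='p', s[2]='t', s[3]='r', s[4]='s', s[5]='u', s[6]='r', s[7]='k', s[8]='y', s[9]='n', s[10]='i'
Result: 'i'


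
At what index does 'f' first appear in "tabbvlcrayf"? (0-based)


Input string: 'tabbvlcrayf'
Target: 'f'
Scanning left to right: s[0]='t', s[1]='a', s[2]='b', s[3]='b', s[4]='v', s[5]='l', s[6]='c', s[7]='r', s[8]='a', s[9]='y', s[10]='f'
First match at index: 10


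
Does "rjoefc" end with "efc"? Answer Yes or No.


Input string: 'rjoefc'
Suffix to check: 'efc'
Last 3 characters of input: 'efc'
Match: True
Result: Yes


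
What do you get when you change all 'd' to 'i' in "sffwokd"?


Input string: 'sffwokd'
Operation: replace 'd' with 'i'
Positions of 'd': 6
After replacement: sffwoki


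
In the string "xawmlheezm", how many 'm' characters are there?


Input string: 'xawmlheezm'
Target character: 'm'
Scan each position: s[3]='m', s[9]='m'
Matches found at indices: 3, 9
Total: 2


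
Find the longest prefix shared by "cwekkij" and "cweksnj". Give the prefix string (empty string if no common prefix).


String 1: 'cwekkij'
String 2: 'cweksnj'
Compare position by position:
pos 0: 'c' vs 'c' match
pos 1: 'w' vs 'w' match
pos 2: 'e' vs 'e' match
pos 3: 'k' vs 'k' match
pos 4: 'k' vs 's' differ -> stop
Longest common prefix: "cwek" (length 4)


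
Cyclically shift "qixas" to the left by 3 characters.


Input: 'qixas', shift = 3
Operation: split at index 3 and swap parts
Front part s[0:3] = 'qix'
Back part s[3:] = 'as'
Rotated = back + front = 'as' + 'qix'
Result: asqix


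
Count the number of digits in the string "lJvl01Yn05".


Input string: 'lJvl01Yn05'
Operation: count digit characters (0-9)
Scan: 'l', 'J', 'v', 'l', '0'(digit), '1'(digit), 'Y', 'n', '0'(digit), '5'(digit)
Digits found: 4
Result: 4


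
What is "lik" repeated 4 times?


Input string: 'lik'
Operation: repeat 4 times
Concatenation: 'lik' + 'lik' + 'lik' + 'lik'
Result: liklikliklik


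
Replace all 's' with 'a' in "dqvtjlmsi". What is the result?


Input string: 'dqvtjlmsi'
Operation: replace 's' with 'a'
Positions of 's': 7
After replacement: dqvtjlmai


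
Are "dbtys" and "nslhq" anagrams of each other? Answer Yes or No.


String 1: 'dbtys' -> sorted: 'bdsty'
String 2: 'nslhq' -> sorted: 'hlnqs'
Compare sorted forms: 'bdsty' != 'hlnqs'
Anagram: No


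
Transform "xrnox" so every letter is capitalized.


Input string: 'xrnox'
Operation: convert each letter to uppercase
Mapping: 'x'->'X', 'r'->'R', 'n'->'N', 'o'->'O', 'x'->'X'
Result: XRNOX


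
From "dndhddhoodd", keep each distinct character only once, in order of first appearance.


Input: 'dndhddhoodd'
Operation: keep first occurrence of each character
Scan: s[0]='d' new -> keep; s[1]='n' new -> keep; s[2]='d' seen -> skip; s[3]='h' new -> keep; s[4]='d' seen -> skip; s[5]='d' seen -> skip; s[6]='h' seen -> skip; s[7]='o' new -> keep; s[8]='o' seen -> skip; s[9]='d' seen -> skip; s[10]='d' seen -> skip
Result: dnho


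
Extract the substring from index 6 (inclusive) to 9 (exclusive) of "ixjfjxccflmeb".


Input string: 'ixjfjxccflmeb'
Operation: slice [6:9]
Extract characters: s[6]='c', s[7]='c', s[8]='f'
Result: ccf


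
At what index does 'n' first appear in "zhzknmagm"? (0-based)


Input string: 'zhzknmagm'
Target: 'n'
Scanning left to right: s[0]='z', s[1]='h', s[2]='z', s[3]='k', s[4]='n'
First match at index: 4


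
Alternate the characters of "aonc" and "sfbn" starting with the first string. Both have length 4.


String 1: 'aonc'
String 2: 'sfbn'
Operation: alternate characters
Pairs: 'a'+'s', 'o'+'f', 'n'+'b', 'c'+'n'
Result: asofnbcn


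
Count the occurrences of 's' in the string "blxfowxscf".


Input string: 'blxfowxscf'
Target character: 's'
Scan each position: s[7]='s'
Matches found at indices: 7
Total: 1


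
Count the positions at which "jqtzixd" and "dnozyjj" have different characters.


String 1: 'jqtzixd'
String 2: 'dnozyjj'
Compare each position: pos 0: 'j'!='d', pos 1: 'q'!='n', pos 2: 't'!='o', pos 3: 'z'=='z', pos 4: 'i'!='y', pos 5: 'x'!='j', pos 6: 'd'!='j'
Differing positions: 6
Hamming distance: 6


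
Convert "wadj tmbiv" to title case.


Input string: 'wadj tmbiv'
Operation: capitalize first letter of each word
Word transformations: 'wadj'->'Wadj', 'tmbiv'->'Tmbiv'
Result: Wadj Tmbiv


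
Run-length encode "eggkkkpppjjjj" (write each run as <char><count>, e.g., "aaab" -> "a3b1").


Input: 'eggkkkpppjjjj'
Operation: identify consecutive runs
Runs: 'e' -> e1, 'gg' -> g2, 'kkk' -> k3, 'ppp' -> p3, 'jjjj' -> j4
Encoded: e1g2k3p3j4


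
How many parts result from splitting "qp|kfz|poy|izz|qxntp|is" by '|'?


Input string: 'qp|kfz|poy|izz|qxntp|is'
Delimiter: '|'
Split result: 'qp', 'kfz', 'poy', 'izz', 'qxntp', 'is'
Number of parts: 6


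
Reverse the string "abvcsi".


Input string: 'abvcsi'
Operation: reverse character order
Original order: 'a' -> 'b' -> 'v' -> 'c' -> 's' -> 'i'
Reversed order: 'i' -> 's' -> 'c' -> 'v' -> 'b' -> 'a'
Result: iscvba


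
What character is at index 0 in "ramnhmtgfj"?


Input string: 'ramnhmtgfj'
Operation: get character at index 0
Index mapping: s[0]='r'
Result: 'r'


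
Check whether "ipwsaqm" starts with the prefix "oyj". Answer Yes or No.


Input string: 'ipwsaqm'
Prefix to check: 'oyj'
First 3 characters of input: 'ipw'
Match: False
Result: No


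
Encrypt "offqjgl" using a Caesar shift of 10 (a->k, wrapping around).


Input: 'offqjgl', shift = 10
Operation: for each letter, (position + 10) mod 26
Mapping: 'o'(14+10=24)->'y', 'f'(5+10=15)->'p', 'f'(5+10=15)->'p', 'q'(16+10=26, 26 mod 26=0)->'a', 'j'(9+10=19)->'t', 'g'(6+10=16)->'q', 'l'(11+10=21)->'v'
Result: yppatqv


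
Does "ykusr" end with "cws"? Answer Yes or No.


Input string: 'ykusr'
Suffix to check: 'cws'
Last 3 characters of input: 'usr'
Match: False
Result: No


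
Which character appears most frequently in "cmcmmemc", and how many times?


Input: 'cmcmmemc'
Operation: tally each character
Counts: 'c':3, 'e':1, 'm':4
Maximum: 'm' appears 4 times


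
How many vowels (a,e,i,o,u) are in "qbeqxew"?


Input string: 'qbeqxew'
Operation: count vowels (a, e, i, o, u)
Scan: s[0]='q', s[1]='b', s[2]='e' (vowel), s[3]='q', s[4]='x', s[5]='e' (vowel), s[6]='w'
Vowels found: 2
Result: 2


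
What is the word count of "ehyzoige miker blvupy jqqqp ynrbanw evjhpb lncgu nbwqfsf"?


Input string: 'ehyzoige miker blvupy jqqqp ynrbanw evjhpb lncgu nbwqfsf'
Operation: split by spaces
Words found: 'ehyzoige', 'miker', 'blvupy', 'jqqqp', 'ynrbanw', 'evjhpb', 'lncgu', 'nbwqfsf'
Word count: 8


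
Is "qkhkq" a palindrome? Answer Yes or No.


Input string: 'qkhkq'
Reversed: 'qkhkq'
Compare pairs: s[0]='q' vs s[4]='q' (match), s[1]='k' vs s[3]='k' (match)
Palindrome: Yes


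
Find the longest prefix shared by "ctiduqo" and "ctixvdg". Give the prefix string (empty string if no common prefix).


String 1: 'ctiduqo'
String 2: 'ctixvdg'
Compare position by position:
pos 0: 'c' vs 'c' match
pos 1: 't' vs 't' match
pos 2: 'i' vs 'i' match
pos 3: 'd' vs 'x' differ -> stop
Longest common prefix: "cti" (length 3)


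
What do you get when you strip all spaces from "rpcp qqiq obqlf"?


Input string: 'rpcp qqiq obqlf'
Operation: remove all spaces
Words: 'rpcp', 'qqiq', 'obqlf'
Join without spaces: rpcpqqiqobqlf


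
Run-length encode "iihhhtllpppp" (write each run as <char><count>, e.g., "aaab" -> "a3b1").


Input: 'iihhhtllpppp'
Operation: identify consecutive runs
Runs: 'ii' -> i2, 'hhh' -> h3, 't' -> t1, 'll' -> l2, 'pppp' -> p4
Encoded: i2h3t1l2p4


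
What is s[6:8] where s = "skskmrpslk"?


Input string: 'skskmrpslk'
Operation: slice [6:8]
Extract characters: s[6]='p', s[7]='s'
Result: ps


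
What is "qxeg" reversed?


Input string: 'qxeg'
Operation: reverse character order
Original order: 'q' -> 'x' -> 'e' -> 'g'
Reversed order: 'g' -> 'e' -> 'x' -> 'q'
Result: gexq


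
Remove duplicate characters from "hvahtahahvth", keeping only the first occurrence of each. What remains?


Input: 'hvahtahahvth'
Operation: keep first occurrence of each character
Scan: s[0]='h' new -> keep; s[1]='v' new -> keep; s[2]='a' new -> keep; s[3]='h' seen -> skip; s[4]='t' new -> keep; s[5]='a' seen -> skip; s[6]='h' seen -> skip; s[7]='a' seen -> skip; s[8]='h' seen -> skip; s[9]='v' seen -> skip; s[10]='t' seen -> skip; s[11]='h' seen -> skip
Result: hvat


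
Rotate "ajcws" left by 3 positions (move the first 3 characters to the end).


Input: 'ajcws', shift = 3
Operation: split at index 3 and swap parts
Front part s[0:3] = 'ajc'
Back part s[3:] = 'ws'
Rotated = back + front = 'ws' + 'ajc'
Result: wsajc


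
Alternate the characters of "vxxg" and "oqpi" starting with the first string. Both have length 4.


String 1: 'vxxg'
String 2: 'oqpi'
Operation: alternate characters
Pairs: 'v'+'o', 'x'+'q', 'x'+'p', 'g'+'i'
Result: voxqxpgi


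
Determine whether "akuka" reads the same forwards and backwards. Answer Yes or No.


Input string: 'akuka'
Reversed: 'akuka'
Compare pairs: s[0]='a' vs s[4]='a' (match), s[1]='k' vs s[3]='k' (match)
Palindrome: Yes


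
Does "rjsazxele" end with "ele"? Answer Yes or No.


Input string: 'rjsazxele'
Suffix to check: 'ele'
Last 3 characters of input: 'ele'
Match: True
Result: Yes


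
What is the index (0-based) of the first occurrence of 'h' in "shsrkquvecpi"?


Input string: 'shsrkquvecpi'
Target: 'h'
Scanning left to right: s[0]='s', s[1]='h'
First match at index: 1


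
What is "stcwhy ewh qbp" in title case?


Input string: 'stcwhy ewh qbp'
Operation: capitalize first letter of each word
Word transformations: 'stcwhy'->'Stcwhy', 'ewh'->'Ewh', 'qbp'->'Qbp'
Result: Stcwhy Ewh Qbp


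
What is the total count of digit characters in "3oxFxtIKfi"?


Input string: '3oxFxtIKfi'
Operation: count digit characters (0-9)
Scan: '3'(digit), 'o', 'x', 'F', 'x', 't', 'I', 'K', 'f', 'i'
Digits found: 1
Result: 1


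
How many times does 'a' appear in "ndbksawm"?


Input string: 'ndbksawm'
Target character: 'a'
Scan each position: s[5]='a'
Matches found at indices: 5
Total: 1


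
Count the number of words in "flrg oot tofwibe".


Input string: 'flrg oot tofwibe'
Operation: split by spaces
Words found: 'flrg', 'oot', 'tofwibe'
Word count: 3


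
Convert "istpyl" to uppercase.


Input string: 'istpyl'
Operation: convert each letter to uppercase
Mapping: 'i'->'I', 's'->'S', 't'->'T', 'p'->'P', 'y'->'Y', 'l'->'L'
Result: ISTPYL


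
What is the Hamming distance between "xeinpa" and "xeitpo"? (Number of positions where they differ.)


String 1: 'xeinpa'
String 2: 'xeitpo'
Compare each position: pos 0: 'x'=='x', pos 1: 'e'=='e', pos 2: 'i'=='i', pos 3: 'n'!='t', pos 4: 'p'=='p', pos 5: 'a'!='o'
Differing positions: 2
Hamming distance: 2


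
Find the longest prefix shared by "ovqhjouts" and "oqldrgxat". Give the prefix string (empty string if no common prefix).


String 1: 'ovqhjouts'
String 2: 'oqldrgxat'
Compare position by position:
pos 0: 'o' vs 'o' match
pos 1: 'v' vs 'q' differ -> stop
Longest common prefix: "o" (length 1)


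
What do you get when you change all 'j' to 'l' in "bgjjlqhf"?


Input string: 'bgjjlqhf'
Operation: replace 'j' with 'l'
Positions of 'j': 2, 3
After replacement: bglllqhf


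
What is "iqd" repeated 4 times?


Input string: 'iqd'
Operation: repeat 4 times
Concatenation: 'iqd' + 'iqd' + 'iqd' + 'iqd'
Result: iqdiqdiqdiqd


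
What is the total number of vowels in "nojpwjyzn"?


Input string: 'nojpwjyzn'
Operation: count vowels (a, e, i, o, u)
Scan: s[0]='n', s[1]='o' (vowel), s[2]='j', s[3]='p', s[4]='w', s[5]='j', s[6]='y', s[7]='z', s[8]='n'
Vowels found: 1
Result: 1


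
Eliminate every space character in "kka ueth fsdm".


Input string: 'kka ueth fsdm'
Operation: remove all spaces
Words: 'kka', 'ueth', 'fsdm'
Join without spaces: kkauethfsdm


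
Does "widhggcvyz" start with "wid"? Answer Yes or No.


Input string: 'widhggcvyz'
Prefix to check: 'wid'
First 3 characters of input: 'wid'
Match: True
Result: Yes


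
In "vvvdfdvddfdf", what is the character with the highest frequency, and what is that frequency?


Input: 'vvvdfdvddfdf'
Operation: tally each character
Counts: 'd':5, 'f':3, 'v':4
Maximum: 'd' appears 5 times


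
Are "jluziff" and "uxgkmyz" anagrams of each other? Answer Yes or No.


String 1: 'jluziff' -> sorted: 'ffijluz'
String 2: 'uxgkmyz' -> sorted: 'gkmuxyz'
Compare sorted forms: 'ffijluz' != 'gkmuxyz'
Anagram: No


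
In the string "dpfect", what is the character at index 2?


Input string: 'dpfect'
Operation: get character at index 2
Index mapping: s[0]='d', s[1]='p', s[2]='f'
Result: 'f'


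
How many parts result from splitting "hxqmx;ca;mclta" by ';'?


Input string: 'hxqmx;ca;mclta'
Delimiter: ';'
Split result: 'hxqmx', 'ca', 'mclta'
Number of parts: 3


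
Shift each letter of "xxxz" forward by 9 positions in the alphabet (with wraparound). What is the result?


Input: 'xxxz', shift = 9
Operation: for each letter, (position + 9) mod 26
Mapping: 'x'(23+9=32, 32 mod 26=6)->'g', 'x'(23+9=32, 32 mod 26=6)->'g', 'x'(23+9=32, 32 mod 26=6)->'g', 'z'(25+9=34, 34 mod 26=8)->'i'
Result: gggi


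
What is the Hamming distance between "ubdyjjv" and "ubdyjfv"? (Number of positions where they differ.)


String 1: 'ubdyjjv'
String 2: 'ubdyjfv'
Compare each position: pos 0: 'u'=='u', pos 1: 'b'=='b', pos 2: 'd'=='d', pos 3: 'y'=='y', pos 4: 'j'=='j', pos 5: 'j'!='f', pos 6: 'v'=='v'
Differing positions: 1
Hamming distance: 1


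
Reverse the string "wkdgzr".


Input string: 'wkdgzr'
Operation: reverse character order
Original order: 'w' -> 'k' -> 'd' -> 'g' -> 'z' -> 'r'
Reversed order: 'r' -> 'z' -> 'g' -> 'd' -> 'k' -> 'w'
Result: rzgdkw


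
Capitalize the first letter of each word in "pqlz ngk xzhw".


Input string: 'pqlz ngk xzhw'
Operation: capitalize first letter of each word
Word transformations: 'pqlz'->'Pqlz', 'ngk'->'Ngk', 'xzhw'->'Xzhw'
Result: Pqlz Ngk Xzhw


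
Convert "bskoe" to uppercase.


Input string: 'bskoe'
Operation: convert each letter to uppercase
Mapping: 'b'->'B', 's'->'S', 'k'->'K', 'o'->'O', 'e'->'E'
Result: BSKOE


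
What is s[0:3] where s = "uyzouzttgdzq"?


Input string: 'uyzouzttgdzq'
Operation: slice [0:3]
Extract characters: s[0]='u', s[1]='y', s[2]='z'
Result: uyz


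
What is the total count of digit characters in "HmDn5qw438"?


Input string: 'HmDn5qw438'
Operation: count digit characters (0-9)
Scan: 'H', 'm', 'D', 'n', '5'(digit), 'q', 'w', '4'(digit), '3'(digit), '8'(digit)
Digits found: 4
Result: 4


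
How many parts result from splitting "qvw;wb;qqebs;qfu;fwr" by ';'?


Input string: 'qvw;wb;qqebs;qfu;fwr'
Delimiter: ';'
Split result: 'qvw', 'wb', 'qqebs', 'qfu', 'fwr'
Number of parts: 5


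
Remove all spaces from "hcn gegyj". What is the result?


Input string: 'hcn gegyj'
Operation: remove all spaces
Words: 'hcn', 'gegyj'
Join without spaces: hcngegyj


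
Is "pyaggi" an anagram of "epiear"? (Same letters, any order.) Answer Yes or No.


String 1: 'epiear' -> sorted: 'aeeipr'
String 2: 'pyaggi' -> sorted: 'aggipy'
Compare sorted forms: 'aeeipr' != 'aggipy'
Anagram: No


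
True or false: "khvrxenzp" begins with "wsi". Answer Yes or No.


Input string: 'khvrxenzp'
Prefix to check: 'wsi'
First 3 characters of input: 'khv'
Match: False
Result: No


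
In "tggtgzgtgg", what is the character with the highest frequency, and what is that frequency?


Input: 'tggtgzgtgg'
Operation: tally each character
Counts: 'g':6, 't':3, 'z':1
Maximum: 'g' appears 6 times


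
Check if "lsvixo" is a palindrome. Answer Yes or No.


Input string: 'lsvixo'
Reversed: 'oxivsl'
Compare pairs: s[0]='l' vs s[5]='o' (mismatch), s[1]='s' vs s[4]='x' (mismatch), s[2]='v' vs s[3]='i' (mismatch)
Palindrome: No


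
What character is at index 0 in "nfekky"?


Input string: 'nfekky'
Operation: get character at index 0
Index mapping: s[0]='n'
Result: 'n'


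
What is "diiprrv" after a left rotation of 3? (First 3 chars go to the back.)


Input: 'diiprrv', shift = 3
Operation: split at index 3 and swap parts
Front part s[0:3] = 'dii'
Back part s[3:] = 'prrv'
Rotated = back + front = 'prrv' + 'dii'
Result: prrvdii


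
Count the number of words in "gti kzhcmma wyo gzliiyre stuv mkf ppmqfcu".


Input string: 'gti kzhcmma wyo gzliiyre stuv mkf ppmqfcu'
Operation: split by spaces
Words found: 'gti', 'kzhcmma', 'wyo', 'gzliiyre', 'stuv', 'mkf', 'ppmqfcu'
Word count: 7


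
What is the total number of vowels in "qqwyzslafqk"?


Input string: 'qqwyzslafqk'
Operation: count vowels (a, e, i, o, u)
Scan: s[0]='q', s[1]='q', s[2]='w', s[3]='y', s[4]='z', s[5]='s', s[6]='l', s[7]='a' (vowel), s[8]='f', s[9]='q', s[10]='k'
Vowels found: 1
Result: 1


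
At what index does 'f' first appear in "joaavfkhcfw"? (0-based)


Input string: 'joaavfkhcfw'
Target: 'f'
Scanning left to right: s[0]='j', s[1]='o', s[2]='a', s[3]='a', s[4]='v', s[5]='f'
First match at index: 5


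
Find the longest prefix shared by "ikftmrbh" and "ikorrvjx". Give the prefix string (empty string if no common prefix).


String 1: 'ikftmrbh'
String 2: 'ikorrvjx'
Compare position by position:
pos 0: 'i' vs 'i' match
pos 1: 'k' vs 'k' match
pos 2: 'f' vs 'o' differ -> stop
Longest common prefix: "ik" (length 2)


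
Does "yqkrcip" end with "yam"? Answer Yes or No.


Input string: 'yqkrcip'
Suffix to check: 'yam'
Last 3 characters of input: 'cip'
Match: False
Result: No


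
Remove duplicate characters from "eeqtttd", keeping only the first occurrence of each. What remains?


Input: 'eeqtttd'
Operation: keep first occurrence of each character
Scan: s[0]='e' new -> keep; s[1]='e' seen -> skip; s[2]='q' new -> keep; s[3]='t' new -> keep; s[4]='t' seen -> skip; s[5]='t' seen -> skip; s[6]='d' new -> keep
Result: eqtd


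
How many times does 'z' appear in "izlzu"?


Input string: 'izlzu'
Target character: 'z'
Scan each position: s[1]='z', s[3]='z'
Matches found at indices: 1, 3
Total: 2


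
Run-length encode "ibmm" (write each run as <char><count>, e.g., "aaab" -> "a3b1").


Input: 'ibmm'
Operation: identify consecutive runs
Runs: 'i' -> i1, 'b' -> b1, 'mm' -> m2
Encoded: i1b1m2


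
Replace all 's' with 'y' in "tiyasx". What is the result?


Input string: 'tiyasx'
Operation: replace 's' with 'y'
Positions of 's': 4
After replacement: tiyayx


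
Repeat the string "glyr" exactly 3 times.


Input string: 'glyr'
Operation: repeat 3 times
Concatenation: 'glyr' + 'glyr' + 'glyr'
Result: glyrglyrglyr


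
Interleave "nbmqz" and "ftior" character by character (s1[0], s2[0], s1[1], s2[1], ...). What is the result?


String 1: 'nbmqz'
String 2: 'ftior'
Operation: alternate characters
Pairs: 'n'+'f', 'b'+'t', 'm'+'i', 'q'+'o', 'z'+'r'
Result: nfbtmiqozr


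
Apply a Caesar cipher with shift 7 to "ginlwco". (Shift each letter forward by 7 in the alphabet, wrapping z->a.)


Input: 'ginlwco', shift = 7
Operation: for each letter, (position + 7) mod 26
Mapping: 'g'(6+7=13)->'n', 'i'(8+7=15)->'p', 'n'(13+7=20)->'u', 'l'(11+7=18)->'s', 'w'(22+7=29, 29 mod 26=3)->'d', 'c'(2+7=9)->'j', 'o'(14+7=21)->'v'
Result: npusdjv


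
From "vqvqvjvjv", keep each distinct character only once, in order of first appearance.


Input: 'vqvqvjvjv'
Operation: keep first occurrence of each character
Scan: s[0]='v' new -> keep; s[1]='q' new -> keep; s[2]='v' seen -> skip; s[3]='q' seen -> skip; s[4]='v' seen -> skip; s[5]='j' new -> keep; s[6]='v' seen -> skip; s[7]='j' seen -> skip; s[8]='v' seen -> skip
Result: vqj


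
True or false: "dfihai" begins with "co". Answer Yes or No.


Input string: 'dfihai'
Prefix to check: 'co'
First 2 characters of input: 'df'
Match: False
Result: No


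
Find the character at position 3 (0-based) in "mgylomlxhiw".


Input string: 'mgylomlxhiw'
Operation: get character at index 3
Index mapping: s[0]='m', s[1]='g', s[2]='y', s[3]='l'
Result: 'l'


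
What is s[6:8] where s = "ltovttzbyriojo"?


Input string: 'ltovttzbyriojo'
Operation: slice [6:8]
Extract characters: s[6]='z', s[7]='b'
Result: zb


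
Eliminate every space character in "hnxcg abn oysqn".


Input string: 'hnxcg abn oysqn'
Operation: remove all spaces
Words: 'hnxcg', 'abn', 'oysqn'
Join without spaces: hnxcgabnoysqn


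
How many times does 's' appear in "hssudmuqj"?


Input string: 'hssudmuqj'
Target character: 's'
Scan each position: s[1]='s', s[2]='s'
Matches found at indices: 1, 2
Total: 2


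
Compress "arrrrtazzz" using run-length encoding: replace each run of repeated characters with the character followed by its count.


Input: 'arrrrtazzz'
Operation: identify consecutive runs
Runs: 'a' -> a1, 'rrrr' -> r4, 't' -> t1, 'a' -> a1, 'zzz' -> z3
Encoded: a1r4t1a1z3


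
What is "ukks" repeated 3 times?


Input string: 'ukks'
Operation: repeat 3 times
Concatenation: 'ukks' + 'ukks' + 'ukks'
Result: ukksukksukks


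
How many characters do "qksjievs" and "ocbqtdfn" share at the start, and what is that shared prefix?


String 1: 'qksjievs'
String 2: 'ocbqtdfn'
Compare position by position:
pos 0: 'q' vs 'o' differ -> stop
Longest common prefix: "" (length 0)


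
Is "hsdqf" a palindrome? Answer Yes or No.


Input string: 'hsdqf'
Reversed: 'fqdsh'
Compare pairs: s[0]='h' vs s[4]='f' (mismatch), s[1]='s' vs s[3]='q' (mismatch)
Palindrome: No


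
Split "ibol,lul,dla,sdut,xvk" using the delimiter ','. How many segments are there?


Input string: 'ibol,lul,dla,sdut,xvk'
Delimiter: ','
Split result: 'ibol', 'lul', 'dla', 'sdut', 'xvk'
Number of parts: 5


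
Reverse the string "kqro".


Input string: 'kqro'
Operation: reverse character order
Original order: 'k' -> 'q' -> 'r' -> 'o'
Reversed order: 'o' -> 'r' -> 'q' -> 'k'
Result: orqk


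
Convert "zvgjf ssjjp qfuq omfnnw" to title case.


Input string: 'zvgjf ssjjp qfuq omfnnw'
Operation: capitalize first letter of each word
Word transformations: 'zvgjf'->'Zvgjf', 'ssjjp'->'Ssjjp', 'qfuq'->'Qfuq', 'omfnnw'->'Omfnnw'
Result: Zvgjf Ssjjp Qfuq Omfnnw


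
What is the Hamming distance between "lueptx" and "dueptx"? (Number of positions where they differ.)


String 1: 'lueptx'
String 2: 'dueptx'
Compare each position: pos 0: 'l'!='d', pos 1: 'u'=='u', pos 2: 'e'=='e', pos 3: 'p'=='p', pos 4: 't'=='t', pos 5: 'x'=='x'
Differing positions: 1
Hamming distance: 1


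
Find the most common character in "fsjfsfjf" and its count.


Input: 'fsjfsfjf'
Operation: tally each character
Counts: 'f':4, 'j':2, 's':2
Maximum: 'f' appears 4 times


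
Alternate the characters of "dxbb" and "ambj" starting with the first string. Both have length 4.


String 1: 'dxbb'
String 2: 'ambj'
Operation: alternate characters
Pairs: 'd'+'a', 'x'+'m', 'b'+'b', 'b'+'j'
Result: daxmbbbj


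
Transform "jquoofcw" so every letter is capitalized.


Input string: 'jquoofcw'
Operation: convert each letter to uppercase
Mapping: 'j'->'J', 'q'->'Q', 'u'->'U', 'o'->'O', 'o'->'O', 'f'->'F', 'c'->'C', 'w'->'W'
Result: JQUOOFCW


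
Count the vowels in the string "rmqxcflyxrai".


Input string: 'rmqxcflyxrai'
Operation: count vowels (a, e, i, o, u)
Scan: s[0]='r', s[1]='m', s[2]='q', s[3]='x', s[4]='c', s[5]='f', s[6]='l', s[7]='y', s[8]='x', s[9]='r', s[10]='a' (vowel), s[11]='i' (vowel)
Vowels found: 2
Result: 2


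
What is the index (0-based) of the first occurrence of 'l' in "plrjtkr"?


Input string: 'plrjtkr'
Target: 'l'
Scanning left to right: s[0]='p', s[1]='l'
First match at index: 1
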